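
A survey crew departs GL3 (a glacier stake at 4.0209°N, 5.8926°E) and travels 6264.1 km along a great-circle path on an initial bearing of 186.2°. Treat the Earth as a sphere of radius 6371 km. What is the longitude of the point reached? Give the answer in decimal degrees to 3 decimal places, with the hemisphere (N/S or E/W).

2.476°W

δ = d/R = 6264.1/6371 = 0.983221 rad
φ₂ = arcsin(sin φ₁ cos δ + cos φ₁ sin δ cos θ)
   = arcsin(0.07012·0.55434 + 0.99754·0.83229·-0.99415) = -51.86070°
λ₂ = λ₁ + atan2(sin θ sin δ cos φ₁, cos δ − sin φ₁ sin φ₂) = -2.47638°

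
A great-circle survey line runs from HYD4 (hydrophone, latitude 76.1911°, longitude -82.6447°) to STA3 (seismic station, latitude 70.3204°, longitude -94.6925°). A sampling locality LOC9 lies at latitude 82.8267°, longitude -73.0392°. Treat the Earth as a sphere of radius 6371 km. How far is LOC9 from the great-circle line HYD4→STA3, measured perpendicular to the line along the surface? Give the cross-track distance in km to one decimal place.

δ₁₃ = central angle HYD4→LOC9 = 0.119375 rad  (haversine)
θ₁₃ = bearing HYD4→LOC9 = 10.076°,  θ₁₂ = bearing HYD4→STA3 = 216.475°
dₓₜ = R·arcsin(sin δ₁₃ · sin(θ₁₃ − θ₁₂)) = 6371·arcsin(0.11909·sin(-206.398°)) = 337.496 km
|dₓₜ| = 337.496 km

337.5 km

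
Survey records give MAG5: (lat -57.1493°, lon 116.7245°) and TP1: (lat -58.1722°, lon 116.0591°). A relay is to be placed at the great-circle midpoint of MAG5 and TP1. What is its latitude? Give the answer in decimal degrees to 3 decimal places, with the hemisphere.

57.661°S

Bx = cos φ₂ cos Δλ = 0.527333,  By = cos φ₂ sin Δλ = -0.006124
φₘ = atan2(sin φ₁ + sin φ₂, √((cos φ₁ + Bx)² + By²)) = -57.66119°
λₘ = λ₁ + atan2(By, cos φ₁ + Bx) = 116.39649°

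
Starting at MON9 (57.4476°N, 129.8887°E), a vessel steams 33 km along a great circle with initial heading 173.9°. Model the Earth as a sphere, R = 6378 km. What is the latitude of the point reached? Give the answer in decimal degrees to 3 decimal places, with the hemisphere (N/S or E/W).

57.153°N

δ = d/R = 33/6378 = 0.005174 rad
φ₂ = arcsin(sin φ₁ cos δ + cos φ₁ sin δ cos θ)
   = arcsin(0.84290·0.99999 + 0.53807·0.00517·-0.99434) = 57.15281°
λ₂ = λ₁ + atan2(sin θ sin δ cos φ₁, cos δ − sin φ₁ sin φ₂) = 129.94678°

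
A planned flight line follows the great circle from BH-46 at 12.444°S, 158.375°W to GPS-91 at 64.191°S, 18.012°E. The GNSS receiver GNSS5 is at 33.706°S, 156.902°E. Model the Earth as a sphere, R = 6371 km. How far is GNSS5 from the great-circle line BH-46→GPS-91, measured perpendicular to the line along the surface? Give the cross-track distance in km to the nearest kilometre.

4075 km

δ₁₃ = central angle BH-46→GNSS5 = 0.799912 rad  (haversine)
θ₁₃ = bearing BH-46→GNSS5 = 234.697°,  θ₁₂ = bearing BH-46→GPS-91 = 178.384°
dₓₜ = R·arcsin(sin δ₁₃ · sin(θ₁₃ − θ₁₂)) = 6371·arcsin(0.71729·sin(56.312°)) = 4074.640 km
|dₓₜ| = 4074.640 km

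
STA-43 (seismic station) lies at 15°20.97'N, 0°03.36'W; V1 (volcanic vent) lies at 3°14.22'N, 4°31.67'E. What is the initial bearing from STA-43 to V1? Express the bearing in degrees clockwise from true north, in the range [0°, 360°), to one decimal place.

159.1°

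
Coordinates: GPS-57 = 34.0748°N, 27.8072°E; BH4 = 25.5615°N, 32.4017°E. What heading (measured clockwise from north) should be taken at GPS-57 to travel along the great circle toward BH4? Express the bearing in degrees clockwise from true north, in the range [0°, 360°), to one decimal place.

153.7°

Δλ = 4.5945°
y = sin Δλ · cos φ₂ = 0.072263
x = cos φ₁ sin φ₂ − sin φ₁ cos φ₂ cos Δλ = -0.146415
θ = atan2(y, x) = 153.7314° → 153.7314° (mod 360°)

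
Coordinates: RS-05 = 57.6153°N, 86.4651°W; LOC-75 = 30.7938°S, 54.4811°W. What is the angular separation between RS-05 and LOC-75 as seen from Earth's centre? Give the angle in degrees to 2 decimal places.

92.41°

Δφ = -88.4091°,  Δλ = 31.9840°
a = sin²(Δφ/2) + cos φ₁ cos φ₂ sin²(Δλ/2) = 0.521040
c = 2·arcsin(√a) = 1.612889 rad = 92.4118°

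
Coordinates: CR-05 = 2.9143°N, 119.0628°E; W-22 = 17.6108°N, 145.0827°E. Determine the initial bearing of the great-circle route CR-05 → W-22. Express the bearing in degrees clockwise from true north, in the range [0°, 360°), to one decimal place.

58.3°

Δλ = 26.0199°
y = sin Δλ · cos φ₂ = 0.418124
x = cos φ₁ sin φ₂ − sin φ₁ cos φ₂ cos Δλ = 0.258611
θ = atan2(y, x) = 58.2631° → 58.2631° (mod 360°)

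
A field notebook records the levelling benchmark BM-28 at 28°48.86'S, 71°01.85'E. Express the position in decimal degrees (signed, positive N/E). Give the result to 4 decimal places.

lat: 28.8143° S → -28.8143°
lon: 71.0308° E → +71.0308°

-28.8143°, +71.0308°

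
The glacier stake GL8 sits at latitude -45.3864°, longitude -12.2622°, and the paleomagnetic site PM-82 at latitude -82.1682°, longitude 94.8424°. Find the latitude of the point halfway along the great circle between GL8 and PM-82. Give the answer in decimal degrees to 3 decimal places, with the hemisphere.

68.375°S

Bx = cos φ₂ cos Δλ = -0.040078,  By = cos φ₂ sin Δλ = 0.130238
φₘ = atan2(sin φ₁ + sin φ₂, √((cos φ₁ + Bx)² + By²)) = -68.37530°
λₘ = λ₁ + atan2(By, cos φ₁ + Bx) = -1.13627°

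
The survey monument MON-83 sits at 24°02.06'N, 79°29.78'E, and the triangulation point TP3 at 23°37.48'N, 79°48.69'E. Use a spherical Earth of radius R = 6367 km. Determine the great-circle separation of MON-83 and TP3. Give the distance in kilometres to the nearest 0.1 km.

MON-83: φ = +24.03433°, λ = +79.49633°
TP3: φ = +23.62467°, λ = +79.81150°
Δφ = -0.4097°,  Δλ = 0.3152°
a = sin²(Δφ/2) + cos φ₁ cos φ₂ sin²(Δλ/2) = 0.000019
c = 2·arcsin(√a) = 0.008743 rad = 0.5009°
d = R·c = 6367 × 0.008743 = 55.7 km

55.7 km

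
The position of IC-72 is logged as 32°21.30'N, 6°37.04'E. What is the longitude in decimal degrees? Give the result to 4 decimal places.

6.6173°E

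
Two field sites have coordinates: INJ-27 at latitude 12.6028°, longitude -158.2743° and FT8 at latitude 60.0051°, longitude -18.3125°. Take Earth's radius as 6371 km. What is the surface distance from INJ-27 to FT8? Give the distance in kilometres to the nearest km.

11190 km

Δφ = 47.4023°,  Δλ = 139.9618°
a = sin²(Δφ/2) + cos φ₁ cos φ₂ sin²(Δλ/2) = 0.592279
c = 2·arcsin(√a) = 1.756419 rad = 100.6354°
d = R·c = 6371 × 1.756419 = 11190.1 km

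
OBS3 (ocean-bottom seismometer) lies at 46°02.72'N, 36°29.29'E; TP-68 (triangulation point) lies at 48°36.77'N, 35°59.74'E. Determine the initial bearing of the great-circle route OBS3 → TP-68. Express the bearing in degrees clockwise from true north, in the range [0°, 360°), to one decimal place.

352.8°

OBS3: φ = +46.04533°, λ = +36.48817°
TP-68: φ = +48.61283°, λ = +35.99567°
Δλ = -0.4925°
y = sin Δλ · cos φ₂ = -0.005683
x = cos φ₁ sin φ₂ − sin φ₁ cos φ₂ cos Δλ = 0.044814
θ = atan2(y, x) = -7.2272° → 352.7728° (mod 360°)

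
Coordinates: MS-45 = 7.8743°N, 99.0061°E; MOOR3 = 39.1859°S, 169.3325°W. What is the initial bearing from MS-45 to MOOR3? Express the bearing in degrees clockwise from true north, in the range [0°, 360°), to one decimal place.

128.8°

Δλ = 91.6614°
y = sin Δλ · cos φ₂ = 0.774774
x = cos φ₁ sin φ₂ − sin φ₁ cos φ₂ cos Δλ = -0.622802
θ = atan2(y, x) = 128.7941° → 128.7941° (mod 360°)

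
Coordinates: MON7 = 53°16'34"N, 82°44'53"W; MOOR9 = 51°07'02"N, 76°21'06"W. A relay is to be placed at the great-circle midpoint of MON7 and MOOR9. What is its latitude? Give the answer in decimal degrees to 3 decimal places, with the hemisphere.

MON7: φ = +53.27611°, λ = -82.74806°
MOOR9: φ = +51.11722°, λ = -76.35167°
Bx = cos φ₂ cos Δλ = 0.623821,  By = cos φ₂ sin Δλ = 0.069933
φₘ = atan2(sin φ₁ + sin φ₂, √((cos φ₁ + Bx)² + By²)) = 52.23988°
λₘ = λ₁ + atan2(By, cos φ₁ + Bx) = -79.47210°

52.240°N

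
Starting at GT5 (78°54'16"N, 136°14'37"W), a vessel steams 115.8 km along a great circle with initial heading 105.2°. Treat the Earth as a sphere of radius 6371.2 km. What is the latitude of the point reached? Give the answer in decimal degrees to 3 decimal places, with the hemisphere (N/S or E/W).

GT5: φ = +78.90444°, λ = -136.24361°
δ = d/R = 115.8/6371.2 = 0.018176 rad
φ₂ = arcsin(sin φ₁ cos δ + cos φ₁ sin δ cos θ)
   = arcsin(0.98131·0.99983 + 0.19245·0.01817·-0.26219) = 78.58763°
λ₂ = λ₁ + atan2(sin θ sin δ cos φ₁, cos δ − sin φ₁ sin φ₂) = -131.15835°

78.588°N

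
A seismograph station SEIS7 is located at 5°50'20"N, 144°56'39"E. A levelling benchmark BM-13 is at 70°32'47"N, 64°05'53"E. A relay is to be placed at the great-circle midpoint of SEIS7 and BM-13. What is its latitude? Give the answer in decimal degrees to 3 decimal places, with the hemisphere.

43.569°N

SEIS7: φ = +5.83889°, λ = +144.94417°
BM-13: φ = +70.54639°, λ = +64.09806°
Bx = cos φ₂ cos Δλ = 0.052983,  By = cos φ₂ sin Δλ = -0.328802
φₘ = atan2(sin φ₁ + sin φ₂, √((cos φ₁ + Bx)² + By²)) = 43.56898°
λₘ = λ₁ + atan2(By, cos φ₁ + Bx) = 127.52210°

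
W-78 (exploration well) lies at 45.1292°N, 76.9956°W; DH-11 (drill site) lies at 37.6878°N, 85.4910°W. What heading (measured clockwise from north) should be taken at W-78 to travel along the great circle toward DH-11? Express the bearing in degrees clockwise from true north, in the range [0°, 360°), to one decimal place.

Δλ = -8.4954°
y = sin Δλ · cos φ₂ = -0.116907
x = cos φ₁ sin φ₂ − sin φ₁ cos φ₂ cos Δλ = -0.123359
θ = atan2(y, x) = -136.5382° → 223.4618° (mod 360°)

223.5°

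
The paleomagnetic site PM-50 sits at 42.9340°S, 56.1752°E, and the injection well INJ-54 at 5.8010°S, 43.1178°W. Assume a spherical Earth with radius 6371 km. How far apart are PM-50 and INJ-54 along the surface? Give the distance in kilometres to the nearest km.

10318 km

Δφ = 37.1330°,  Δλ = -99.2930°
a = sin²(Δφ/2) + cos φ₁ cos φ₂ sin²(Δλ/2) = 0.524388
c = 2·arcsin(√a) = 1.619592 rad = 92.7958°
d = R·c = 6371 × 1.619592 = 10318.4 km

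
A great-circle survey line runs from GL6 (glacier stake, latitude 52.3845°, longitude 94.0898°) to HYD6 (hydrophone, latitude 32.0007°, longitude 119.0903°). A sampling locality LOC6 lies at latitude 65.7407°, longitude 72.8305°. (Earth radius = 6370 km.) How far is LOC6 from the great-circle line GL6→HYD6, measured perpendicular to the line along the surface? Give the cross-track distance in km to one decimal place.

671.7 km

δ₁₃ = central angle GL6→LOC6 = 0.298131 rad  (haversine)
θ₁₃ = bearing GL6→LOC6 = 329.524°,  θ₁₂ = bearing GL6→HYD6 = 128.527°
dₓₜ = R·arcsin(sin δ₁₃ · sin(θ₁₃ − θ₁₂)) = 6370·arcsin(0.29373·sin(200.997°)) = -671.678 km
|dₓₜ| = 671.678 km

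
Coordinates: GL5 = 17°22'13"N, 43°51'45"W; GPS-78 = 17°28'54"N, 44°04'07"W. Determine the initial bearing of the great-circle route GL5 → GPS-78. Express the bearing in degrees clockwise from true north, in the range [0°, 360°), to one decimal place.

299.6°

GL5: φ = +17.37028°, λ = -43.86250°
GPS-78: φ = +17.48167°, λ = -44.06861°
Δλ = -0.2061°
y = sin Δλ · cos φ₂ = -0.003431
x = cos φ₁ sin φ₂ − sin φ₁ cos φ₂ cos Δλ = 0.001946
θ = atan2(y, x) = -60.4408° → 299.5592° (mod 360°)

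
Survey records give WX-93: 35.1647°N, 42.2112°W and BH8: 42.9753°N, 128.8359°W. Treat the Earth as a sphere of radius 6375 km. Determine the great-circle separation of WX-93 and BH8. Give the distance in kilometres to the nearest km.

Δφ = 7.8106°,  Δλ = -86.6247°
a = sin²(Δφ/2) + cos φ₁ cos φ₂ sin²(Δλ/2) = 0.286092
c = 2·arcsin(√a) = 1.128721 rad = 64.6710°
d = R·c = 6375 × 1.128721 = 7195.6 km

7196 km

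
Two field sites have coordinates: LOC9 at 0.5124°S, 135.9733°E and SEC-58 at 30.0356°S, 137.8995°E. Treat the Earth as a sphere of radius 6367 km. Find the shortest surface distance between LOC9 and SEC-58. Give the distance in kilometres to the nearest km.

3287 km

Δφ = -29.5232°,  Δλ = 1.9262°
a = sin²(Δφ/2) + cos φ₁ cos φ₂ sin²(Δλ/2) = 0.065166
c = 2·arcsin(√a) = 0.516269 rad = 29.5800°
d = R·c = 6367 × 0.516269 = 3287.1 km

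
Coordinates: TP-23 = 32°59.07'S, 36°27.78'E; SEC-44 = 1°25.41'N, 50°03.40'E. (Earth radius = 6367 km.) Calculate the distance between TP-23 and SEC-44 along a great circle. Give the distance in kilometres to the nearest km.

TP-23: φ = -32.98450°, λ = +36.46300°
SEC-44: φ = +1.42350°, λ = +50.05667°
Δφ = 34.4080°,  Δλ = 13.5937°
a = sin²(Δφ/2) + cos φ₁ cos φ₂ sin²(Δλ/2) = 0.099228
c = 2·arcsin(√a) = 0.640923 rad = 36.7222°
d = R·c = 6367 × 0.640923 = 4080.8 km

4081 km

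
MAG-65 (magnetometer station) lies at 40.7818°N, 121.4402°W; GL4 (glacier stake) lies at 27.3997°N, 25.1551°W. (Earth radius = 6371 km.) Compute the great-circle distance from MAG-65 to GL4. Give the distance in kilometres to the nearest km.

8549 km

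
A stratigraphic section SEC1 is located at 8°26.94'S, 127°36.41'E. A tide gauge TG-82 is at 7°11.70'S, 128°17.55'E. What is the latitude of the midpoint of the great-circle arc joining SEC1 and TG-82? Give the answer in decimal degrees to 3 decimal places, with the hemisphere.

7.822°S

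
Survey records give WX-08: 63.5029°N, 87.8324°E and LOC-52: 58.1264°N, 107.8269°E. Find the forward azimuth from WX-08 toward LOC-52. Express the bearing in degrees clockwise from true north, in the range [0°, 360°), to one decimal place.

Δλ = 19.9945°
y = sin Δλ · cos φ₂ = 0.180555
x = cos φ₁ sin φ₂ − sin φ₁ cos φ₂ cos Δλ = -0.065215
θ = atan2(y, x) = 109.8594° → 109.8594° (mod 360°)

109.9°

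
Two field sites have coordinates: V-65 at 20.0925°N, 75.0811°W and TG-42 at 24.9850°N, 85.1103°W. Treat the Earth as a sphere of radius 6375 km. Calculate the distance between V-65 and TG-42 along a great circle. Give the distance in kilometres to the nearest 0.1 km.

Δφ = 4.8925°,  Δλ = -10.0292°
a = sin²(Δφ/2) + cos φ₁ cos φ₂ sin²(Δλ/2) = 0.008326
c = 2·arcsin(√a) = 0.182745 rad = 10.4705°
d = R·c = 6375 × 0.182745 = 1165.0 km

1165.0 km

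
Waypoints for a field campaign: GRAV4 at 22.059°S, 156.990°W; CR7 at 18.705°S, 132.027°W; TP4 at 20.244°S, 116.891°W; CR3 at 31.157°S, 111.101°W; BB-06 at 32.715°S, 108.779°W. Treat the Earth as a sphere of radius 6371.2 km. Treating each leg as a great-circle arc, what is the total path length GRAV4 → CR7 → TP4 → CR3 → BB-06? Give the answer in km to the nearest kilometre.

GRAV4→CR7: c = 0.412106 rad, d = 2625.61 km
CR7→TP4: c = 0.250413 rad, d = 1595.43 km
TP4→CR3: c = 0.211011 rad, d = 1344.39 km
CR3→BB-06: c = 0.043841 rad, d = 279.32 km
Total = 2625.61 + 1595.43 + 1344.39 + 279.32 = 5844.76 km

5845 km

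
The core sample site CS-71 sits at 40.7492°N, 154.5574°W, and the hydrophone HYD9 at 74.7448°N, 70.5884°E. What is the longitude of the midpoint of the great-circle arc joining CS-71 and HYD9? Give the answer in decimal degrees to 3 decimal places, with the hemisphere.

172.618°W

Bx = cos φ₂ cos Δλ = -0.185579,  By = cos φ₂ sin Δλ = -0.186526
φₘ = atan2(sin φ₁ + sin φ₂, √((cos φ₁ + Bx)² + By²)) = 69.59713°
λₘ = λ₁ + atan2(By, cos φ₁ + Bx) = -172.61840°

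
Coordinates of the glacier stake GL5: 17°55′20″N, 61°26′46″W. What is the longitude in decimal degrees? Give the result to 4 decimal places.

61.4461°W

61° + 26′/60 + 46″/3600 = 61 + 0.43333 + 0.01278 = 61.4461°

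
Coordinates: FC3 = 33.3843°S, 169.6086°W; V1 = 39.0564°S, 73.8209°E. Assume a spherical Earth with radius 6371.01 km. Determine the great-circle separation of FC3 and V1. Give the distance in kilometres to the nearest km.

Δφ = -5.6721°,  Δλ = -116.5705°
a = sin²(Δφ/2) + cos φ₁ cos φ₂ sin²(Δλ/2) = 0.471661
c = 2·arcsin(√a) = 1.514088 rad = 86.7509°
d = R·c = 6371.01 × 1.514088 = 9646.3 km

9646 km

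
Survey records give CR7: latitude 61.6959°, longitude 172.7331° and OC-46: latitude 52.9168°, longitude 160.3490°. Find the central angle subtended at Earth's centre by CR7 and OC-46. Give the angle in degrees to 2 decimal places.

Δφ = -8.7791°,  Δλ = -12.3841°
a = sin²(Δφ/2) + cos φ₁ cos φ₂ sin²(Δλ/2) = 0.009184
c = 2·arcsin(√a) = 0.191962 rad = 10.9986°

11.00°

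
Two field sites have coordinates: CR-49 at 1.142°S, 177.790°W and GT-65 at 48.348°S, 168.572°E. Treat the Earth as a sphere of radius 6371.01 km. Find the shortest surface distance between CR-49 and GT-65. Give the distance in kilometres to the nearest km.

5410 km

Δφ = -47.2060°,  Δλ = -13.6380°
a = sin²(Δφ/2) + cos φ₁ cos φ₂ sin²(Δλ/2) = 0.169685
c = 2·arcsin(√a) = 0.849139 rad = 48.6521°
d = R·c = 6371.01 × 0.849139 = 5409.9 km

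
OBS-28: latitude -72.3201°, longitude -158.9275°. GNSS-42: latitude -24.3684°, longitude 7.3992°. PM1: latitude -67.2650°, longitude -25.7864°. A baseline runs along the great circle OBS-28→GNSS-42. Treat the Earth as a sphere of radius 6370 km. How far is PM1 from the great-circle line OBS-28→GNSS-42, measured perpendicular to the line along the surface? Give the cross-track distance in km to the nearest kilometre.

δ₁₃ = central angle OBS-28→PM1 = 0.646026 rad  (haversine)
θ₁₃ = bearing OBS-28→PM1 = 152.068°,  θ₁₂ = bearing OBS-28→GNSS-42 = 167.467°
dₓₜ = R·arcsin(sin δ₁₃ · sin(θ₁₃ − θ₁₂)) = 6370·arcsin(0.60202·sin(-15.398°)) = -1022.640 km
|dₓₜ| = 1022.640 km

1023 km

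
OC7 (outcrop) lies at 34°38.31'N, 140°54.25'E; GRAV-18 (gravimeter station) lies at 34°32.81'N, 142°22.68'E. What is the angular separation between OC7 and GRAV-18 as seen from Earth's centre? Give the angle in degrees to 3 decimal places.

1.217°

OC7: φ = +34.63850°, λ = +140.90417°
GRAV-18: φ = +34.54683°, λ = +142.37800°
Δφ = -0.0917°,  Δλ = 1.4738°
a = sin²(Δφ/2) + cos φ₁ cos φ₂ sin²(Δλ/2) = 0.000113
c = 2·arcsin(√a) = 0.021236 rad = 1.2167°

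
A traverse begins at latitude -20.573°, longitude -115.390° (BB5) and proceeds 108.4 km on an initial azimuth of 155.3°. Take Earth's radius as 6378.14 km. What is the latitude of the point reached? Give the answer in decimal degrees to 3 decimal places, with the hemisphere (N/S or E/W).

21.457°S

δ = d/R = 108.4/6378.14 = 0.016996 rad
φ₂ = arcsin(sin φ₁ cos δ + cos φ₁ sin δ cos θ)
   = arcsin(-0.35140·0.99986 + 0.93623·0.01699·-0.90851) = -21.45713°
λ₂ = λ₁ + atan2(sin θ sin δ cos φ₁, cos δ − sin φ₁ sin φ₂) = -114.95281°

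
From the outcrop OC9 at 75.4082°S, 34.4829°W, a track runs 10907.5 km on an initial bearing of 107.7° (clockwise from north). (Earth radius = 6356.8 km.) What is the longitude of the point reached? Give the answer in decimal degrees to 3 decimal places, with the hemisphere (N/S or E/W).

74.679°E

δ = d/R = 10907.5/6356.8 = 1.715879 rad
φ₂ = arcsin(sin φ₁ cos δ + cos φ₁ sin δ cos θ)
   = arcsin(-0.96775·-0.14457 + 0.25193·0.98949·-0.30403) = 3.67636°
λ₂ = λ₁ + atan2(sin θ sin δ cos φ₁, cos δ − sin φ₁ sin φ₂) = 74.67870°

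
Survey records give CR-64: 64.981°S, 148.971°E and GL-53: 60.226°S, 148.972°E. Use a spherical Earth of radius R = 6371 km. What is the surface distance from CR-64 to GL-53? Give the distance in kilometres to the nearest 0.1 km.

528.7 km

Δφ = 4.7550°,  Δλ = 0.0010°
a = sin²(Δφ/2) + cos φ₁ cos φ₂ sin²(Δλ/2) = 0.001721
c = 2·arcsin(√a) = 0.082990 rad = 4.7550°
d = R·c = 6371 × 0.082990 = 528.7 km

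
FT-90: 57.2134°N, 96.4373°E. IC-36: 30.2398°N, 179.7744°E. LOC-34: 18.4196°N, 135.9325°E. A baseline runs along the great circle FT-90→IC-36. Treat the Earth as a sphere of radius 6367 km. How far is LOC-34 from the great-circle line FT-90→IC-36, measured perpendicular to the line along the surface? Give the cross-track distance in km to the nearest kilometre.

δ₁₃ = central angle FT-90→LOC-34 = 0.847178 rad  (haversine)
θ₁₃ = bearing FT-90→LOC-34 = 126.370°,  θ₁₂ = bearing FT-90→IC-36 = 77.614°
dₓₜ = R·arcsin(sin δ₁₃ · sin(θ₁₃ − θ₁₂)) = 6367·arcsin(0.74941·sin(48.756°)) = 3811.357 km
|dₓₜ| = 3811.357 km

3811 km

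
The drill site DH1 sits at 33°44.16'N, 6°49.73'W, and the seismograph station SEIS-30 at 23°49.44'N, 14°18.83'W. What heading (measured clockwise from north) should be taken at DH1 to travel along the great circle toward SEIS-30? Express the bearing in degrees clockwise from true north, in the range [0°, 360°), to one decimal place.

215.4°

DH1: φ = +33.73600°, λ = -6.82883°
SEIS-30: φ = +23.82400°, λ = -14.31383°
Δλ = -7.4850°
y = sin Δλ · cos φ₂ = -0.119167
x = cos φ₁ sin φ₂ − sin φ₁ cos φ₂ cos Δλ = -0.167806
θ = atan2(y, x) = -144.6198° → 215.3802° (mod 360°)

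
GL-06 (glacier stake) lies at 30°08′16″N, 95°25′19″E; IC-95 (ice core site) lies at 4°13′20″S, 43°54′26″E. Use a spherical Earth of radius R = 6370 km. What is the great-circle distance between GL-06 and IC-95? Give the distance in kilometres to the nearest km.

6672 km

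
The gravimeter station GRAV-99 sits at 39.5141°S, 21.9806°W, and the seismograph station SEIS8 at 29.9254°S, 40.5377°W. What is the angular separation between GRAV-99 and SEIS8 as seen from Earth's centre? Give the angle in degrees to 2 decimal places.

17.96°

Δφ = 9.5887°,  Δλ = -18.5571°
a = sin²(Δφ/2) + cos φ₁ cos φ₂ sin²(Δλ/2) = 0.024367
c = 2·arcsin(√a) = 0.313482 rad = 17.9612°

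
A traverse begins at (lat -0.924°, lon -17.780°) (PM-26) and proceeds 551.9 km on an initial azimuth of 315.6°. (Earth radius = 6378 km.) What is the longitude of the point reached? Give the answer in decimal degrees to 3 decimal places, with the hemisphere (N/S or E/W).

δ = d/R = 551.9/6378 = 0.086532 rad
φ₂ = arcsin(sin φ₁ cos δ + cos φ₁ sin δ cos θ)
   = arcsin(-0.01613·0.99626 + 0.99987·0.08642·0.71447) = 2.61782°
λ₂ = λ₁ + atan2(sin θ sin δ cos φ₁, cos δ − sin φ₁ sin φ₂) = -21.25028°

21.250°W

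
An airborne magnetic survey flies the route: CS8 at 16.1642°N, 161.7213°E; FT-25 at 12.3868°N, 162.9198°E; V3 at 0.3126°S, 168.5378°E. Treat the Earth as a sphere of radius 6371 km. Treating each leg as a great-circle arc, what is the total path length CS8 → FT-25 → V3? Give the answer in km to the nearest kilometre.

1982 km

CS8→FT-25: c = 0.068973 rad, d = 439.43 km
FT-25→V3: c = 0.242063 rad, d = 1542.19 km
Total = 439.43 + 1542.19 = 1981.61 km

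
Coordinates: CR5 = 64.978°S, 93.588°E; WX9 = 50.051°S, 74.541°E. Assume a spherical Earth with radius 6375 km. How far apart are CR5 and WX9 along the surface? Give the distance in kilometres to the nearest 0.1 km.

1996.0 km

Δφ = 14.9270°,  Δλ = -19.0470°
a = sin²(Δφ/2) + cos φ₁ cos φ₂ sin²(Δλ/2) = 0.024307
c = 2·arcsin(√a) = 0.313092 rad = 17.9389°
d = R·c = 6375 × 0.313092 = 1996.0 km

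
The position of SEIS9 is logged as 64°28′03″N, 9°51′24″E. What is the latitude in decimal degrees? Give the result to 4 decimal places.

64° + 28′/60 + 3″/3600 = 64 + 0.46667 + 0.00083 = 64.4675°

64.4675°N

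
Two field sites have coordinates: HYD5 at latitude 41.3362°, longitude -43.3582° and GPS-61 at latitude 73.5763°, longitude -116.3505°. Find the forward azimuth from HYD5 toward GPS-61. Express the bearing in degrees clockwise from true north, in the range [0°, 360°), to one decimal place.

337.9°

Δλ = -72.9923°
y = sin Δλ · cos φ₂ = -0.270373
x = cos φ₁ sin φ₂ − sin φ₁ cos φ₂ cos Δλ = 0.665588
θ = atan2(y, x) = -22.1078° → 337.8922° (mod 360°)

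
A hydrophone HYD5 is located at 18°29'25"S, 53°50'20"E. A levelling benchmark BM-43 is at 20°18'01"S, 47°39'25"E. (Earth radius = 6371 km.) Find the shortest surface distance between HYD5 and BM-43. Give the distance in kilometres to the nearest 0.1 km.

678.8 km

HYD5: φ = -18.49028°, λ = +53.83889°
BM-43: φ = -20.30028°, λ = +47.65694°
Δφ = -1.8100°,  Δλ = -6.1819°
a = sin²(Δφ/2) + cos φ₁ cos φ₂ sin²(Δλ/2) = 0.002836
c = 2·arcsin(√a) = 0.106552 rad = 6.1050°
d = R·c = 6371 × 0.106552 = 678.8 km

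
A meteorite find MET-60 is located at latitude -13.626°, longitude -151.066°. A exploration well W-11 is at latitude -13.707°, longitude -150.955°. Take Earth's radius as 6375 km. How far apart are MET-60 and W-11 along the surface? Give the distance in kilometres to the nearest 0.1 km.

Δφ = -0.0810°,  Δλ = 0.1110°
a = sin²(Δφ/2) + cos φ₁ cos φ₂ sin²(Δλ/2) = 0.000001
c = 2·arcsin(√a) = 0.002354 rad = 0.1349°
d = R·c = 6375 × 0.002354 = 15.0 km

15.0 km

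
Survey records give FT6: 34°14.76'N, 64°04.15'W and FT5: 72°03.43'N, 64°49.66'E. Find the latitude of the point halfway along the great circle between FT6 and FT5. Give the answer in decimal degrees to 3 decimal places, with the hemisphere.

65.907°N

FT6: φ = +34.24600°, λ = -64.06917°
FT5: φ = +72.05717°, λ = +64.82767°
Bx = cos φ₂ cos Δλ = -0.193442,  By = cos φ₂ sin Δλ = 0.239762
φₘ = atan2(sin φ₁ + sin φ₂, √((cos φ₁ + Bx)² + By²)) = 65.90737°
λₘ = λ₁ + atan2(By, cos φ₁ + Bx) = -43.32951°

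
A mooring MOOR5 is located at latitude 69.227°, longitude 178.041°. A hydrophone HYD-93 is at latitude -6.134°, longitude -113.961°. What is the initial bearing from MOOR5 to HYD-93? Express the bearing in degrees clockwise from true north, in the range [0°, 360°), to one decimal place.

112.7°

Δλ = 67.9980°
y = sin Δλ · cos φ₂ = 0.921862
x = cos φ₁ sin φ₂ − sin φ₁ cos φ₂ cos Δλ = -0.386177
θ = atan2(y, x) = 112.7293° → 112.7293° (mod 360°)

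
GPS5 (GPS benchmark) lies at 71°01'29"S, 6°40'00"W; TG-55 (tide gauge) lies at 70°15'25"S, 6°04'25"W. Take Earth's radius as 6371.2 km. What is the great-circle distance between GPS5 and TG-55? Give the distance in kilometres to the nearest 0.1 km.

GPS5: φ = -71.02472°, λ = -6.66667°
TG-55: φ = -70.25694°, λ = -6.07361°
Δφ = 0.7678°,  Δλ = 0.5931°
a = sin²(Δφ/2) + cos φ₁ cos φ₂ sin²(Δλ/2) = 0.000048
c = 2·arcsin(√a) = 0.013832 rad = 0.7925°
d = R·c = 6371.2 × 0.013832 = 88.1 km

88.1 km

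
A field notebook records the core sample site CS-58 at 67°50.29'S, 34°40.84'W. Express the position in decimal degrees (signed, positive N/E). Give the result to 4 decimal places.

lat: 67.8382° S → -67.8382°
lon: 34.6807° W → -34.6807°

-67.8382°, -34.6807°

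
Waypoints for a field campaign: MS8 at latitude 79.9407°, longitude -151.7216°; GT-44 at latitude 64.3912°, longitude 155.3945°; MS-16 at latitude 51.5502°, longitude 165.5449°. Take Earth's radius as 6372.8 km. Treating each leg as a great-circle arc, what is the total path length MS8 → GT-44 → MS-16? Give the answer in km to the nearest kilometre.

3882 km

MS8→GT-44: c = 0.366855 rad, d = 2337.89 km
GT-44→MS-16: c = 0.242320 rad, d = 1544.26 km
Total = 2337.89 + 1544.26 = 3882.15 km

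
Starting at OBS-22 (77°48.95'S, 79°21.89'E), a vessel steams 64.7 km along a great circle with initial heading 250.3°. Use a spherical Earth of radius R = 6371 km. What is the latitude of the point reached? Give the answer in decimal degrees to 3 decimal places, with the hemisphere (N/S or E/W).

OBS-22: φ = -77.81583°, λ = +79.36483°
δ = d/R = 64.7/6371 = 0.010155 rad
φ₂ = arcsin(sin φ₁ cos δ + cos φ₁ sin δ cos θ)
   = arcsin(-0.97747·0.99995 + 0.21105·0.01016·-0.33710) = -77.99966°
λ₂ = λ₁ + atan2(sin θ sin δ cos φ₁, cos δ − sin φ₁ sin φ₂) = 76.72923°

78.000°S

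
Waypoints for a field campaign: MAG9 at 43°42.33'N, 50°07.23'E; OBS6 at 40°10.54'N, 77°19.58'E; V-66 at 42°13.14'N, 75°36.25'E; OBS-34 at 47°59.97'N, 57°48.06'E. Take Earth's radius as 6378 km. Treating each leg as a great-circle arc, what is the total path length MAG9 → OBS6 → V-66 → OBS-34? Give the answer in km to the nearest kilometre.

MAG9: φ = +43.70550°, λ = +50.12050°
OBS6: φ = +40.17567°, λ = +77.32633°
V-66: φ = +42.21900°, λ = +75.60417°
OBS-34: φ = +47.99950°, λ = +57.80100°
MAG9→OBS6: c = 0.356865 rad, d = 2276.08 km
OBS6→V-66: c = 0.042227 rad, d = 269.33 km
V-66→OBS-34: c = 0.240645 rad, d = 1534.84 km
Total = 2276.08 + 269.33 + 1534.84 = 4080.25 km

4080 km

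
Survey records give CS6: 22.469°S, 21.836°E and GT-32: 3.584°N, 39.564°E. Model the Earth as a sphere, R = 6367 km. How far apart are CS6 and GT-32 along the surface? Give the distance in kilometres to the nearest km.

Δφ = 26.0530°,  Δλ = 17.7280°
a = sin²(Δφ/2) + cos φ₁ cos φ₂ sin²(Δλ/2) = 0.072704
c = 2·arcsin(√a) = 0.546032 rad = 31.2853°
d = R·c = 6367 × 0.546032 = 3476.6 km

3477 km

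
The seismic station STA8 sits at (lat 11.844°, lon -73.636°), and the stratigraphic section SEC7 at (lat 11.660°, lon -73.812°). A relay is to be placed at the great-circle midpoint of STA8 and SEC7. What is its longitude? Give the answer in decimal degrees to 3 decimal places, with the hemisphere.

73.724°W

Bx = cos φ₂ cos Δλ = 0.979360,  By = cos φ₂ sin Δλ = -0.003008
φₘ = atan2(sin φ₁ + sin φ₂, √((cos φ₁ + Bx)² + By²)) = 11.75201°
λₘ = λ₁ + atan2(By, cos φ₁ + Bx) = -73.72403°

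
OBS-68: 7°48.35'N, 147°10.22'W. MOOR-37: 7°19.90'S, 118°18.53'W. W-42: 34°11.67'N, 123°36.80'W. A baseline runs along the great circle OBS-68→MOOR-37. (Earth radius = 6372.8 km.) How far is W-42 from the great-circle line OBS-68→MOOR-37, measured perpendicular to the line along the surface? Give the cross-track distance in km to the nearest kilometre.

3746 km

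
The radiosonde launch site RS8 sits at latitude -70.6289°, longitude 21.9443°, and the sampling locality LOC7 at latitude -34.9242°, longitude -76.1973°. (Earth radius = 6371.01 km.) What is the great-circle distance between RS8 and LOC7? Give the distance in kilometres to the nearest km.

6660 km

Δφ = 35.7047°,  Δλ = -98.1416°
a = sin²(Δφ/2) + cos φ₁ cos φ₂ sin²(Δλ/2) = 0.249215
c = 2·arcsin(√a) = 1.045384 rad = 59.8961°
d = R·c = 6371.01 × 1.045384 = 6660.2 km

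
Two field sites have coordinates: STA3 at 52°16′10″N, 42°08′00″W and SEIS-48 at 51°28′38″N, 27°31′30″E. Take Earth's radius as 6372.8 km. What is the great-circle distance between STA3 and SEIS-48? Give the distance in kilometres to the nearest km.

4594 km

STA3: φ = +52.26944°, λ = -42.13333°
SEIS-48: φ = +51.47722°, λ = +27.52500°
Δφ = -0.7922°,  Δλ = 69.6583°
a = sin²(Δφ/2) + cos φ₁ cos φ₂ sin²(Δλ/2) = 0.124371
c = 2·arcsin(√a) = 0.720832 rad = 41.3006°
d = R·c = 6372.8 × 0.720832 = 4593.7 km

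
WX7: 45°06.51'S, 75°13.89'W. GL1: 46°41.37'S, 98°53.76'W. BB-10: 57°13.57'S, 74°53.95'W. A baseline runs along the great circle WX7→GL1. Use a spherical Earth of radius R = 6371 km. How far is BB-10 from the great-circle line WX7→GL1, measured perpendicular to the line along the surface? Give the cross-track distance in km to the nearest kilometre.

1312 km

WX7: φ = -45.10850°, λ = -75.23150°
GL1: φ = -46.68950°, λ = -98.89600°
BB-10: φ = -57.22617°, λ = -74.89917°
δ₁₃ = central angle WX7→BB-10 = 0.211524 rad  (haversine)
θ₁₃ = bearing WX7→BB-10 = 179.143°,  θ₁₂ = bearing WX7→GL1 = 256.038°
dₓₜ = R·arcsin(sin δ₁₃ · sin(θ₁₃ − θ₁₂)) = 6371·arcsin(0.20995·sin(-76.895°)) = -1312.008 km
|dₓₜ| = 1312.008 km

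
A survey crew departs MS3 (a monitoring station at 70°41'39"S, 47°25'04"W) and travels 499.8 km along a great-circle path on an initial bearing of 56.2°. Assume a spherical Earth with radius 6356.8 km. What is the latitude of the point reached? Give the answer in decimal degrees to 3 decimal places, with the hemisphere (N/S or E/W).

MS3: φ = -70.69417°, λ = -47.41778°
δ = d/R = 499.8/6356.8 = 0.078624 rad
φ₂ = arcsin(sin φ₁ cos δ + cos φ₁ sin δ cos θ)
   = arcsin(-0.94377·0.99691 + 0.33061·0.07854·0.55630) = -67.88136°
λ₂ = λ₁ + atan2(sin θ sin δ cos φ₁, cos δ − sin φ₁ sin φ₂) = -37.43548°

67.881°S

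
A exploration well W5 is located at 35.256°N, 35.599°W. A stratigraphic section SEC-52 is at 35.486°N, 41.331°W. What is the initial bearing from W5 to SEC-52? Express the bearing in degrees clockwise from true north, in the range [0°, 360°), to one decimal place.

274.5°

Δλ = -5.7320°
y = sin Δλ · cos φ₂ = -0.081324
x = cos φ₁ sin φ₂ − sin φ₁ cos φ₂ cos Δλ = 0.006364
θ = atan2(y, x) = -85.5252° → 274.4748° (mod 360°)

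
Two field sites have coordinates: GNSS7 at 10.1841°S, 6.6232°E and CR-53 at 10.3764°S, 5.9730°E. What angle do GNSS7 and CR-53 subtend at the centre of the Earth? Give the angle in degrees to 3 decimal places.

0.668°

Δφ = -0.1923°,  Δλ = -0.6502°
a = sin²(Δφ/2) + cos φ₁ cos φ₂ sin²(Δλ/2) = 0.000034
c = 2·arcsin(√a) = 0.011659 rad = 0.6680°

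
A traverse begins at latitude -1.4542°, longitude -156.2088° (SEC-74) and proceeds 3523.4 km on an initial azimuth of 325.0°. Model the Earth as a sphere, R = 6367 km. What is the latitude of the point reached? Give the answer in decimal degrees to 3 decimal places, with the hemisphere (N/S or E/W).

24.129°N

δ = d/R = 3523.4/6367 = 0.553385 rad
φ₂ = arcsin(sin φ₁ cos δ + cos φ₁ sin δ cos θ)
   = arcsin(-0.02538·0.85075 + 0.99968·0.52557·0.81915) = 24.12901°
λ₂ = λ₁ + atan2(sin θ sin δ cos φ₁, cos δ − sin φ₁ sin φ₂) = -175.49669°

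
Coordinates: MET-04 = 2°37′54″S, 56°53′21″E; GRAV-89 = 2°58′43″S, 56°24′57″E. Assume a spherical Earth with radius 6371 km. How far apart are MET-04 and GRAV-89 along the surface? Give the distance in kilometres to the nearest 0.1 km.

65.2 km

MET-04: φ = -2.63167°, λ = +56.88917°
GRAV-89: φ = -2.97861°, λ = +56.41583°
Δφ = -0.3469°,  Δλ = -0.4733°
a = sin²(Δφ/2) + cos φ₁ cos φ₂ sin²(Δλ/2) = 0.000026
c = 2·arcsin(√a) = 0.010235 rad = 0.5864°
d = R·c = 6371 × 0.010235 = 65.2 km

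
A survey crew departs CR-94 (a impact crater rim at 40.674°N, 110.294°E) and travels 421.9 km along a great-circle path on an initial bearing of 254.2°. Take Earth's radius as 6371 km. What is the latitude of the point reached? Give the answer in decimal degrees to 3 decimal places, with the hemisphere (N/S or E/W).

39.543°N

δ = d/R = 421.9/6371 = 0.066222 rad
φ₂ = arcsin(sin φ₁ cos δ + cos φ₁ sin δ cos θ)
   = arcsin(0.65175·0.99781 + 0.75843·0.06617·-0.27228) = 39.54325°
λ₂ = λ₁ + atan2(sin θ sin δ cos φ₁, cos δ − sin φ₁ sin φ₂) = 105.55769°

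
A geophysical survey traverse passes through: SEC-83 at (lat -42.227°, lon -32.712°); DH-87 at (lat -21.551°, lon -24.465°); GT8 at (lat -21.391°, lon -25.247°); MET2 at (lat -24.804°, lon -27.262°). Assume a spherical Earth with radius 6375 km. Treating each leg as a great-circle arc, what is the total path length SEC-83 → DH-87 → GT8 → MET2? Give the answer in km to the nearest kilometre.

2941 km

SEC-83→DH-87: c = 0.380525 rad, d = 2425.85 km
DH-87→GT8: c = 0.013005 rad, d = 82.90 km
GT8→MET2: c = 0.067782 rad, d = 432.11 km
Total = 2425.85 + 82.90 + 432.11 = 2940.86 km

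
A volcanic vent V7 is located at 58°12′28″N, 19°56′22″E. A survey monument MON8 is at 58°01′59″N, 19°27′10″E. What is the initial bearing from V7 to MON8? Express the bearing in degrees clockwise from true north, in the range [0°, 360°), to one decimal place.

236.0°

V7: φ = +58.20778°, λ = +19.93944°
MON8: φ = +58.03306°, λ = +19.45278°
Δλ = -0.4867°
y = sin Δλ · cos φ₂ = -0.004497
x = cos φ₁ sin φ₂ − sin φ₁ cos φ₂ cos Δλ = -0.003033
θ = atan2(y, x) = -124.0004° → 235.9996° (mod 360°)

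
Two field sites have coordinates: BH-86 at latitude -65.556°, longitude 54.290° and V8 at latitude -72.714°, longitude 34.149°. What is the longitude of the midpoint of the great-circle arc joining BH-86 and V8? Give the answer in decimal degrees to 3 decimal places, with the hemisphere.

Bx = cos φ₂ cos Δλ = 0.278971,  By = cos φ₂ sin Δλ = -0.102315
φₘ = atan2(sin φ₁ + sin φ₂, √((cos φ₁ + Bx)² + By²)) = -69.42136°
λₘ = λ₁ + atan2(By, cos φ₁ + Bx) = 45.88877°

45.889°E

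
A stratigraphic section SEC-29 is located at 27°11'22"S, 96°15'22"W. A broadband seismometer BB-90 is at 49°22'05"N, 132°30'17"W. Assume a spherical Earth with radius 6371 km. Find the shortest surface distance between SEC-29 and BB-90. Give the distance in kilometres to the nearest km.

9239 km

SEC-29: φ = -27.18944°, λ = -96.25611°
BB-90: φ = +49.36806°, λ = -132.50472°
Δφ = 76.5575°,  Δλ = -36.2486°
a = sin²(Δφ/2) + cos φ₁ cos φ₂ sin²(Δλ/2) = 0.439819
c = 2·arcsin(√a) = 1.450141 rad = 83.0870°
d = R·c = 6371 × 1.450141 = 9238.8 km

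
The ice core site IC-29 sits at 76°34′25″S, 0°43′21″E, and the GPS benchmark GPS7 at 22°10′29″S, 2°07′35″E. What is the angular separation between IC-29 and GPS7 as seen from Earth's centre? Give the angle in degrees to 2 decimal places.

54.40°

IC-29: φ = -76.57361°, λ = +0.72250°
GPS7: φ = -22.17472°, λ = +2.12639°
Δφ = 54.3989°,  Δλ = 1.4039°
a = sin²(Δφ/2) + cos φ₁ cos φ₂ sin²(Δλ/2) = 0.208963
c = 2·arcsin(√a) = 0.949519 rad = 54.4034°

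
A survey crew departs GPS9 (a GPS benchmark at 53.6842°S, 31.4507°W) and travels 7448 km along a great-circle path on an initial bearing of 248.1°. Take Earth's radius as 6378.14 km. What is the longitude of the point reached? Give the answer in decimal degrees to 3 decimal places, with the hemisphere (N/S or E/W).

124.413°W

δ = d/R = 7448/6378.14 = 1.167739 rad
φ₂ = arcsin(sin φ₁ cos δ + cos φ₁ sin δ cos θ)
   = arcsin(-0.80576·0.39223 + 0.59224·0.91987·-0.37299) = -31.28147°
λ₂ = λ₁ + atan2(sin θ sin δ cos φ₁, cos δ − sin φ₁ sin φ₂) = -124.41277°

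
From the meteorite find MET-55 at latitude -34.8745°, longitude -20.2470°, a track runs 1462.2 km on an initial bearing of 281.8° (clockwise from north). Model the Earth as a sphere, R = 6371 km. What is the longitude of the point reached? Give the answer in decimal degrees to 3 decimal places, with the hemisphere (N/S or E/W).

35.344°W

δ = d/R = 1462.2/6371 = 0.229509 rad
φ₂ = arcsin(sin φ₁ cos δ + cos φ₁ sin δ cos θ)
   = arcsin(-0.57178·0.97378 + 0.82041·0.22750·0.20450) = -31.23974°
λ₂ = λ₁ + atan2(sin θ sin δ cos φ₁, cos δ − sin φ₁ sin φ₂) = -35.34415°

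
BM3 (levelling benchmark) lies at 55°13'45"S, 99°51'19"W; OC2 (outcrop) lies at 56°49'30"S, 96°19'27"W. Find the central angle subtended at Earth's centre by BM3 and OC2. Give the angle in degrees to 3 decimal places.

2.537°

BM3: φ = -55.22917°, λ = -99.85528°
OC2: φ = -56.82500°, λ = -96.32417°
Δφ = -1.5958°,  Δλ = 3.5311°
a = sin²(Δφ/2) + cos φ₁ cos φ₂ sin²(Δλ/2) = 0.000490
c = 2·arcsin(√a) = 0.044283 rad = 2.5372°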